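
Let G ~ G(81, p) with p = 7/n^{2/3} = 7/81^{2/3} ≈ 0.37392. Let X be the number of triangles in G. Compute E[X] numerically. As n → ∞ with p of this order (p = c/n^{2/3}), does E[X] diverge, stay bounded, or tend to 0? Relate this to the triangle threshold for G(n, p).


Number of potential triangles: C(81, 3) = 85320.
Each occurs with probability p³ ≈ (0.37392)³ ≈ 5.2278616e-02.
By linearity: E[X] = C(81, 3)·p³ ≈ 85320 · 5.2278616e-02 ≈ 4460.41152.
Since α = 2/3 < 1, p = c/n^{2/3} ≫ 1/n is above the triangle threshold p ~ 1/n. Asymptotically E[X] ~ (c³/6)·n^{3(1−α)} = (7³/6)·n^{1} → ∞; triangles are abundant w.h.p.

E[X] ≈ 4460.41152; in regime p = Θ(1/n^{2/3}) E[X] diverges (above the triangle threshold p ~ 1/n).


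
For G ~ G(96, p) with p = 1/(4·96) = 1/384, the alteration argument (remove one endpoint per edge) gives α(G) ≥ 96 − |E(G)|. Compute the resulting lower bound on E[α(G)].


E[|E(G)|] = C(96, 2)·p = 4560 · (1/384) = 95/8.
E[α(G)] ≥ n − E[|E(G)|] = 96 − 95/8 = 673/8.
Numerically: ≈ 84.125.
(This is only a lower bound; the true E[α(G)] may be larger.)

E[α(G)] ≥ 673/8 ≈ 84.125.


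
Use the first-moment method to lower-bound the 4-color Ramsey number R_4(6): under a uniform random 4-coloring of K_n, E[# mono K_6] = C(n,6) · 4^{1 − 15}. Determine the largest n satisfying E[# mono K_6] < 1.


We need C(n, 6) · 4^{1 − 15} < 1, i.e. C(n, 6) < 4^{15 − 1} = 268435456.
Check values of n near the boundary:
  n = 75: C(75, 6) = 201359550; 201359550 < 268435456? YES
  n = 76: C(76, 6) = 218618940; 218618940 < 268435456? YES
  n = 77: C(77, 6) = 237093780; 237093780 < 268435456? YES
  n = 78: C(78, 6) = 256851595; 256851595 < 268435456? YES
  n = 79: C(79, 6) = 277962685; 277962685 < 268435456? NO
  n = 80: C(80, 6) = 300500200; 300500200 < 268435456? NO
The largest n with C(n, 6) < 268435456 is n = 78 (where E[X] = 256851595/268435456 ≈ 0.957). Hence R_4(6) > 78, i.e. R_4(6) ≥ 79.

Largest n = 78; hence R_4(6) > 78.


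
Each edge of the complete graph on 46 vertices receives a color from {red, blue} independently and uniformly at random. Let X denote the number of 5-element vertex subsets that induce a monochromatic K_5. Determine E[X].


Let X = Σ_S X_S over the C(46, 5) = 1370754 subsets S of size 5, where X_S = 1 if the K_5 on S is monochromatic.
For a fixed S, the K_5 on S has C(5, 2) = 10 edges. P[all 10 edges red] = (1/2)^10, and likewise for blue, so P[monochromatic] = 2·(1/2)^10 = 2^{1 − 10} = 1/512.
Summing: E[X] = C(46, 5) · 2^{1 − 10} = 1370754 · 1/512 = 685377/256.
Numerically: E[X] ≈ 2677.254.

E[X] = C(46,5)·2^(1−C(5,2)) = 685377/256 ≈ 2677.254.


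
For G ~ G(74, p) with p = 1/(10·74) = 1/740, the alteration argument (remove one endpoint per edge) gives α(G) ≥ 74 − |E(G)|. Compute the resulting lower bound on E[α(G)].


E[|E(G)|] = C(74, 2)·p = 2701 · (1/740) = 73/20.
E[α(G)] ≥ n − E[|E(G)|] = 74 − 73/20 = 1407/20.
Numerically: ≈ 70.35000.
(This is only a lower bound; the true E[α(G)] may be larger.)

E[α(G)] ≥ 1407/20 ≈ 70.35000.


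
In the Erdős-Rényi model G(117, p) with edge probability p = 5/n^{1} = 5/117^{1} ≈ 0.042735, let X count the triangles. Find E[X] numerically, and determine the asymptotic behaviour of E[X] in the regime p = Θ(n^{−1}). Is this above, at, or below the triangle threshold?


Number of potential triangles: C(117, 3) = 260130.
Each occurs with probability p³ ≈ (0.042735)³ ≈ 7.80463196e-05.
By linearity: E[X] = C(117, 3)·p³ ≈ 260130 · 7.80463196e-05 ≈ 20.302189.
Here α = 1, so p = 5/n is exactly at the triangle threshold p ~ 1/n. Asymptotically E[X] → c³/6 = 5³/6 = 125/6 ≈ 20.833333, a bounded constant. In this regime the triangle count is asymptotically Poisson(c³/6).

E[X] ≈ 20.302189; in regime p = Θ(1/n^{1}) E[X] stays bounded (at the triangle threshold p ~ 1/n).


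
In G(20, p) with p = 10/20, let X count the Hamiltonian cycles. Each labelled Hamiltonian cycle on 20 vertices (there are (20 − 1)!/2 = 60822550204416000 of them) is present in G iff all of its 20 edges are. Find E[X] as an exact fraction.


K_20 has (20 − 1)!/2 = 60822550204416000 labelled Hamiltonian cycles.
For each such Hamiltonian cycle H, let X_H = 1 if all 20 edges of H are present in G. Then P[X_H = 1] = p^{20} = (1/2)^{20} = 1/1048576.
By linearity of expectation: E[X] = Σ_H E[X_H] = 60822550204416000 · p^{20} = 60822550204416000 · 1/1048576 = 1856156927625/32.
Numerically: E[X] ≈ 5.8005e+10.

E[X] = 60822550204416000 · (1/2)^{20} = 1856156927625/32 ≈ 5.8005e+10.


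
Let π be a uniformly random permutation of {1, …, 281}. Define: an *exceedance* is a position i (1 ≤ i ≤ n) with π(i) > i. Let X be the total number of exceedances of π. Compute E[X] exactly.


Write X = Σ_{i=1}^{281} X_i, where X_i = 1_{π(i) > i}.
For each fixed i, π(i) is uniform over {1, …, 281} (marginal of a uniform permutation), so P[π(i) > i] = (n − i)/n. Summing: Σ_{i=1}^{281} (n − i)/n = (0 + 1 + … + 280)/281 = 281(281 − 1)/(2·281) = (281 − 1)/2.
Hence E[X] = Σ_{i=1}^{281} (281 − i)/281 = 140 ≈ 140.000000.

E[X] = 140 = 140.000000.


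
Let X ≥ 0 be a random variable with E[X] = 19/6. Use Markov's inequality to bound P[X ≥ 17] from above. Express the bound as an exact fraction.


μ = E[X] = 19/6, a = 17.
Markov: P[X ≥ 17] ≤ μ/a = (19/6)/17 = 19/102.
Numerically: ≈ 0.186.
(Since a = 17 > μ = 3.167, the bound 19/102 is < 1 and informative.)

P[X ≥ 17] ≤ 19/102 ≈ 0.186.


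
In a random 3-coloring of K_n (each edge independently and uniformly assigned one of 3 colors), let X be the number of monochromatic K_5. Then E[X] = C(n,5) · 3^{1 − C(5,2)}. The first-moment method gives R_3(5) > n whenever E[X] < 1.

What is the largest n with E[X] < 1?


We need C(n, 5) · 3^{1 − 10} < 1, i.e. C(n, 5) < 3^{10 − 1} = 19683.
Check values of n near the boundary:
  n = 16: C(16, 5) = 4368; 4368 < 19683? YES
  n = 17: C(17, 5) = 6188; 6188 < 19683? YES
  n = 18: C(18, 5) = 8568; 8568 < 19683? YES
  n = 19: C(19, 5) = 11628; 11628 < 19683? YES
  n = 20: C(20, 5) = 15504; 15504 < 19683? YES
  n = 21: C(21, 5) = 20349; 20349 < 19683? NO
The largest n with C(n, 5) < 19683 is n = 20 (where E[X] = 5168/6561 ≈ 0.78768). Hence R_3(5) > 20, i.e. R_3(5) ≥ 21.

Largest n = 20; hence R_3(5) > 20.


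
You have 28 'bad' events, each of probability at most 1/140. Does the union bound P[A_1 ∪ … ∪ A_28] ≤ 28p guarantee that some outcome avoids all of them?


Union bound: P[∪_{i=1}^{28} A_i] ≤ Σ_i P[A_i] ≤ 28·p = 28·(1/140) = 1/5.
Numerically: 1/5 ≈ 0.2000.
Is 1/5 < 1? YES.
Since P[∪ A_i] ≤ 1/5 < 1, the complement has P[∩ A_i^c] ≥ 1 − 1/5 = 4/5 > 0, so some outcome avoids every A_i.

28·p = 1/5 ≈ 0.2000; existence CERTIFIED by the union bound.


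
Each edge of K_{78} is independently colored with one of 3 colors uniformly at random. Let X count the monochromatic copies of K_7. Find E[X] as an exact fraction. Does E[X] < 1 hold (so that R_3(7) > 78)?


E[X] = C(78, 7) · 3^{1 − 21} = 2641902120 · 3^{−20} = 2641902120/3486784401.
As a reduced fraction: E[X] = 293544680/387420489 ≈ 0.75769.
Is E[X] < 1? YES.
Since E[X] < 1, there exists a 3-coloring of K_{78} with no monochromatic K_7; hence R_3(7) > 78.

E[X] = 293544680/387420489 ≈ 0.75769; E[X] < 1, so R_3(7) > 78.


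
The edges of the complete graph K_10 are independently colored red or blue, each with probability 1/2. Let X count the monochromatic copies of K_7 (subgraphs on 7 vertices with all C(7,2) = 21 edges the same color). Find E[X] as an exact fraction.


Let X = Σ_S X_S over the C(10, 7) = 120 subsets S of size 7, where X_S = 1 if the K_7 on S is monochromatic.
For a fixed S, the K_7 on S has C(7, 2) = 21 edges. P[all 21 edges red] = (1/2)^21, and likewise for blue, so P[monochromatic] = 2·(1/2)^21 = 2^{1 − 21} = 1/1048576.
By linearity: E[X] = C(10, 7) · 2^{1 − 21} = 120 · 1/1048576 = 15/131072.
Numerically: E[X] ≈ 0.00011.

E[X] = C(10,7)·2^(1−C(7,2)) = 15/131072 ≈ 0.00011.


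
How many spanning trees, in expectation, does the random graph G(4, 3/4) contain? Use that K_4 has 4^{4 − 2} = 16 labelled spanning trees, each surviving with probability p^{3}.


K_4 has 4^{4 − 2} = 16 labelled spanning trees.
For each such spanning tree H, let X_H = 1 if all 3 edges of H are present in G. Then P[X_H = 1] = p^{3} = (3/4)^{3} = 27/64.
By linearity of expectation: E[X] = Σ_H E[X_H] = 16 · p^{3} = 16 · 27/64 = 27/4.
Numerically: E[X] ≈ 6.75.

E[X] = 16 · (3/4)^{3} = 27/4 ≈ 6.75.


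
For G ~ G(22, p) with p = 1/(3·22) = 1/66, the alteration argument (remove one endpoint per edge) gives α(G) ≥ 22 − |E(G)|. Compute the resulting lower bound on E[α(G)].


E[|E(G)|] = C(22, 2)·p = 231 · (1/66) = 7/2.
E[α(G)] ≥ n − E[|E(G)|] = 22 − 7/2 = 37/2.
Numerically: ≈ 18.500.
(This is only a lower bound; the true E[α(G)] may be larger.)

E[α(G)] ≥ 37/2 ≈ 18.500.


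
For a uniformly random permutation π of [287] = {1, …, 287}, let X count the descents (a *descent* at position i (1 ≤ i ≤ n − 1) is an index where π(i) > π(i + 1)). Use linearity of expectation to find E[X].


Write X = Σ X_I over i = 1, …, 286, with X_I the indicator of one descent.
There are 286 indicators.
For each fixed i, the pair (π(i), π(i+1)) is a uniformly random ordered pair of distinct values from {1, …, 287}; by symmetry P[π(i) > π(i+1)] = 1/2.
By linearity: E[X] = 286 · (1/2) = (287 − 1) · (1/2) = 143 ≈ 143.000.

E[X] = 143 = 143.000.


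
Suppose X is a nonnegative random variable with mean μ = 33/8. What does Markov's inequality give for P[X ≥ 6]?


μ = E[X] = 33/8, a = 6.
Markov: P[X ≥ 6] ≤ μ/a = (33/8)/6 = 11/16.
Numerically: ≈ 0.6875.
(Since a = 6 > μ = 4.1250, the bound 11/16 is < 1 and informative.)

P[X ≥ 6] ≤ 11/16 ≈ 0.6875.


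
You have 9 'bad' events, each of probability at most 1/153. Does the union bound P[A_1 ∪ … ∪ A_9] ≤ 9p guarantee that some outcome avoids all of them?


Union bound: P[∪_{i=1}^{9} A_i] ≤ Σ_i P[A_i] ≤ 9·p = 9·(1/153) = 1/17.
Numerically: 1/17 ≈ 0.05882.
Is 1/17 < 1? YES.
Since P[∪ A_i] ≤ 1/17 < 1, the complement has P[∩ A_i^c] ≥ 1 − 1/17 = 16/17 > 0, so some outcome avoids every A_i.

9·p = 1/17 ≈ 0.05882; existence CERTIFIED by the union bound.


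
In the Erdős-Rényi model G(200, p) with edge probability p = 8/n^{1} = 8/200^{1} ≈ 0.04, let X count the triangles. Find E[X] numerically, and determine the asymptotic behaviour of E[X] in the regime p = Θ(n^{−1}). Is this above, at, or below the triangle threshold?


Number of potential triangles: C(200, 3) = 1313400.
Each occurs with probability p³ ≈ (0.04)³ ≈ 6.40000000e-05.
By linearity: E[X] = C(200, 3)·p³ ≈ 1313400 · 6.40000000e-05 ≈ 84.057600.
Here α = 1, so p = 8/n is exactly at the triangle threshold p ~ 1/n. Asymptotically E[X] → c³/6 = 8³/6 = 256/3 ≈ 85.333333, a bounded constant. In this regime the triangle count is asymptotically Poisson(c³/6).

E[X] ≈ 84.057600; in regime p = Θ(1/n^{1}) E[X] stays bounded (at the triangle threshold p ~ 1/n).


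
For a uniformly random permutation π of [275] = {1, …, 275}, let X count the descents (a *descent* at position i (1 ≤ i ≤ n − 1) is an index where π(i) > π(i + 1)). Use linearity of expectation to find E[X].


Write X = Σ X_I over i = 1, …, 274, with X_I the indicator of one descent.
There are 274 indicators.
For each fixed i, the pair (π(i), π(i+1)) is a uniformly random ordered pair of distinct values from {1, …, 275}; by symmetry P[π(i) > π(i+1)] = 1/2.
By linearity: E[X] = 274 · (1/2) = (275 − 1) · (1/2) = 137 ≈ 137.000.

E[X] = 137 = 137.000.


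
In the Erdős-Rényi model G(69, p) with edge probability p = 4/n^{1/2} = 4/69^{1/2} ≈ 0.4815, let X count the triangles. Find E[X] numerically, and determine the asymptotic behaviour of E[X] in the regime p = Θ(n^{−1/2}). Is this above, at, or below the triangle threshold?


Number of potential triangles: C(69, 3) = 52394.
Each occurs with probability p³ ≈ (0.4815)³ ≈ 1.116622e-01.
By linearity: E[X] = C(69, 3)·p³ ≈ 52394 · 1.116622e-01 ≈ 5850.4314.
Since α = 1/2 < 1, p = c/n^{1/2} ≫ 1/n is above the triangle threshold p ~ 1/n. Asymptotically E[X] ~ (c³/6)·n^{3(1−α)} = (4³/6)·n^{1.5} → ∞; triangles are abundant w.h.p.

E[X] ≈ 5850.4314; in regime p = Θ(1/n^{1/2}) E[X] diverges (above the triangle threshold p ~ 1/n).


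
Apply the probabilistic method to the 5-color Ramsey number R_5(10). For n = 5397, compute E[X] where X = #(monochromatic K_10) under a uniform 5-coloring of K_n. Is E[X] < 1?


E[X] = C(5397, 10) · 5^{1 − 45} = 5729779230003226281244520755596 · 5^{−44} = 5729779230003226281244520755596/5684341886080801486968994140625.
As a reduced fraction: E[X] = 5729779230003226281244520755596/5684341886080801486968994140625 ≈ 1.0080.
Is E[X] < 1? NO.
Since E[X] ≥ 1, the first-moment bound is inconclusive at n = 5397; it does NOT by itself certify R_5(10) > 5397.

E[X] = 5729779230003226281244520755596/5684341886080801486968994140625 ≈ 1.0080; E[X] ≥ 1; first-moment method inconclusive here.


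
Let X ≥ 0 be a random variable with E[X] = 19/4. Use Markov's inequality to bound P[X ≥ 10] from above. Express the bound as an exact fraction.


μ = E[X] = 19/4, a = 10.
Markov: P[X ≥ 10] ≤ μ/a = (19/4)/10 = 19/40.
Numerically: ≈ 0.47500.
(Since a = 10 > μ = 4.75000, the bound 19/40 is < 1 and informative.)

P[X ≥ 10] ≤ 19/40 ≈ 0.47500.


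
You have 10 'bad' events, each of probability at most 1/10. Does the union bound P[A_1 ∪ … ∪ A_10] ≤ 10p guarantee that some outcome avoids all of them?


Union bound: P[∪_{i=1}^{10} A_i] ≤ Σ_i P[A_i] ≤ 10·p = 10·(1/10) = 1.
Numerically: 1 ≈ 1.0000.
Is 1 < 1? NO.
Since the bound 1 is ≥ 1, the union bound is uninformative here; it does NOT by itself certify existence.

10·p = 1 ≈ 1.0000; existence NOT certified by the union bound.


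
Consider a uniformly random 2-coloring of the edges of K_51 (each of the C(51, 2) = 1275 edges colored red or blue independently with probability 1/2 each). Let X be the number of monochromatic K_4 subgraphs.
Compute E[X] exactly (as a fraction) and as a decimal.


Let X = Σ_S X_S over the C(51, 4) = 249900 subsets S of size 4, where X_S = 1 if the K_4 on S is monochromatic.
For a fixed S, the K_4 on S has C(4, 2) = 6 edges. P[all 6 edges red] = (1/2)^6, and likewise for blue, so P[monochromatic] = 2·(1/2)^6 = 2^{1 − 6} = 1/32.
Summing: E[X] = C(51, 4) · 2^{1 − 6} = 249900 · 1/32 = 62475/8.
Numerically: E[X] ≈ 7809.375000.

E[X] = C(51,4)·2^(1−C(4,2)) = 62475/8 ≈ 7809.375000.


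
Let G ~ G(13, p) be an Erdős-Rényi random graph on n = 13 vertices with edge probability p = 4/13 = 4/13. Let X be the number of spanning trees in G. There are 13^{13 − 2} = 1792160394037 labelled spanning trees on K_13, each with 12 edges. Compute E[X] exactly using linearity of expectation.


K_13 has 13^{13 − 2} = 1792160394037 labelled spanning trees.
For each such spanning tree H, let X_H = 1 if all 12 edges of H are present in G. Then P[X_H = 1] = p^{12} = (4/13)^{12} = 16777216/23298085122481.
By linearity of expectation: E[X] = Σ_H E[X_H] = 1792160394037 · p^{12} = 1792160394037 · 16777216/23298085122481 = 16777216/13.
Numerically: E[X] ≈ 1.291e+06.

E[X] = 1792160394037 · (4/13)^{12} = 16777216/13 ≈ 1.291e+06.


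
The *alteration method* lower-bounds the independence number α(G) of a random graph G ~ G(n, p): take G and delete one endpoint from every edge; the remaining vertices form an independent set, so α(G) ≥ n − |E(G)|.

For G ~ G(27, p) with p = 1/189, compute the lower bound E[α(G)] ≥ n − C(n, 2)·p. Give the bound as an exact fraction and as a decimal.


E[|E(G)|] = C(27, 2)·p = 351 · (1/189) = 13/7.
E[α(G)] ≥ n − E[|E(G)|] = 27 − 13/7 = 176/7.
Numerically: ≈ 25.142857.
(This is only a lower bound; the true E[α(G)] may be larger.)

E[α(G)] ≥ 176/7 ≈ 25.142857.


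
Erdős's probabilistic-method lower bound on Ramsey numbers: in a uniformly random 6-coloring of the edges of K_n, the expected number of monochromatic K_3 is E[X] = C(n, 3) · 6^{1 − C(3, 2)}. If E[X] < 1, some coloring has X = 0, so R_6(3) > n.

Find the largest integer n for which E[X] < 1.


We need C(n, 3) · 6^{1 − 3} < 1, i.e. C(n, 3) < 6^{3 − 1} = 36.
Check values of n near the boundary:
  n = 3: C(3, 3) = 1; 1 < 36? YES
  n = 4: C(4, 3) = 4; 4 < 36? YES
  n = 5: C(5, 3) = 10; 10 < 36? YES
  n = 6: C(6, 3) = 20; 20 < 36? YES
  n = 7: C(7, 3) = 35; 35 < 36? YES
  n = 8: C(8, 3) = 56; 56 < 36? NO
  n = 9: C(9, 3) = 84; 84 < 36? NO
  n = 10: C(10, 3) = 120; 120 < 36? NO
The largest n with C(n, 3) < 36 is n = 7 (where E[X] = 35/36 ≈ 0.9722). Hence R_6(3) > 7, i.e. R_6(3) ≥ 8.

Largest n = 7; hence R_6(3) > 7.


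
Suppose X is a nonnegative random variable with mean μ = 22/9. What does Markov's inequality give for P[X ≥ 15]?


μ = E[X] = 22/9, a = 15.
Markov: P[X ≥ 15] ≤ μ/a = (22/9)/15 = 22/135.
Numerically: ≈ 0.1630.
(Since a = 15 > μ = 2.4444, the bound 22/135 is < 1 and informative.)

P[X ≥ 15] ≤ 22/135 ≈ 0.1630.


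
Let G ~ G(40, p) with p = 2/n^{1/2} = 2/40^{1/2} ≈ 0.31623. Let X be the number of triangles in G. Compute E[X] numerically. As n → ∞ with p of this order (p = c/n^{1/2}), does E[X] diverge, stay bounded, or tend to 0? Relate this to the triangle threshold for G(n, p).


Number of potential triangles: C(40, 3) = 9880.
Each occurs with probability p³ ≈ (0.31623)³ ≈ 3.1622777e-02.
By linearity: E[X] = C(40, 3)·p³ ≈ 9880 · 3.1622777e-02 ≈ 312.43303.
Since α = 1/2 < 1, p = c/n^{1/2} ≫ 1/n is above the triangle threshold p ~ 1/n. Asymptotically E[X] ~ (c³/6)·n^{3(1−α)} = (2³/6)·n^{1.5} → ∞; triangles are abundant w.h.p.

E[X] ≈ 312.43303; in regime p = Θ(1/n^{1/2}) E[X] diverges (above the triangle threshold p ~ 1/n).


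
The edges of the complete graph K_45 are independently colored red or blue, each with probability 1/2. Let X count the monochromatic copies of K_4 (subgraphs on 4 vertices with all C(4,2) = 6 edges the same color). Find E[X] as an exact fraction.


Let X = Σ_S X_S over the C(45, 4) = 148995 subsets S of size 4, where X_S = 1 if the K_4 on S is monochromatic.
For a fixed S, the K_4 on S has C(4, 2) = 6 edges. P[all 6 edges red] = (1/2)^6, and likewise for blue, so P[monochromatic] = 2·(1/2)^6 = 2^{1 − 6} = 1/32.
By linearity: E[X] = C(45, 4) · 2^{1 − 6} = 148995 · 1/32 = 148995/32.
Numerically: E[X] ≈ 4656.0938.

E[X] = C(45,4)·2^(1−C(4,2)) = 148995/32 ≈ 4656.0938.


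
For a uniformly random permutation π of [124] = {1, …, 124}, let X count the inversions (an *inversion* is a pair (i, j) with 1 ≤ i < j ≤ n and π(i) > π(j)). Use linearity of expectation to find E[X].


Write X = Σ X_I over the C(124, 2) = 7626 pairs i < j, with X_I the indicator of one inversion.
There are 7626 indicators.
For each fixed pair i < j, the values π(i) and π(j) are two distinct elements of {1, …, 124} in uniformly random order; by symmetry P[π(i) > π(j)] = 1/2.
By linearity: E[X] = 7626 · (1/2) = C(124, 2) · (1/2) = 7626/2 = 3813 ≈ 3813.000000.

E[X] = 3813 = 3813.000000.


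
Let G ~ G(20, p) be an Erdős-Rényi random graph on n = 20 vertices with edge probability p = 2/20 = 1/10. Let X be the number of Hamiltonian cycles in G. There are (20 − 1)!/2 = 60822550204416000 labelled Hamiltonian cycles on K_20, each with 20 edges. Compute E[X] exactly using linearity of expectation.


K_20 has (20 − 1)!/2 = 60822550204416000 labelled Hamiltonian cycles.
For each such Hamiltonian cycle H, let X_H = 1 if all 20 edges of H are present in G. Then P[X_H = 1] = p^{20} = (1/10)^{20} = 1/100000000000000000000.
By linearity: E[X] = Σ_H E[X_H] = 60822550204416000 · p^{20} = 60822550204416000 · 1/100000000000000000000 = 14849255421/24414062500000.
Numerically: E[X] ≈ 0.000608226.

E[X] = 60822550204416000 · (1/10)^{20} = 14849255421/24414062500000 ≈ 0.000608226.


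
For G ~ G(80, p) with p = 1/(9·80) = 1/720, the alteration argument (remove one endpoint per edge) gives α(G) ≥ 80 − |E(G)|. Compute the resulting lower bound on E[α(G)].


E[|E(G)|] = C(80, 2)·p = 3160 · (1/720) = 79/18.
E[α(G)] ≥ n − E[|E(G)|] = 80 − 79/18 = 1361/18.
Numerically: ≈ 75.611111.
(This is only a lower bound; the true E[α(G)] may be larger.)

E[α(G)] ≥ 1361/18 ≈ 75.611111.


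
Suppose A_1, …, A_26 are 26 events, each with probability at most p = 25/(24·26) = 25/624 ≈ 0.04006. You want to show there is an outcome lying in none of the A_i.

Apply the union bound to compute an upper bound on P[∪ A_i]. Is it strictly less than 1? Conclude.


Union bound: P[∪_{i=1}^{26} A_i] ≤ Σ_i P[A_i] ≤ 26·p = 26·(25/624) = 25/24.
Numerically: 25/24 ≈ 1.04167.
Is 25/24 < 1? NO.
Since the bound 25/24 is ≥ 1, the union bound is uninformative here; it does NOT by itself certify existence.

26·p = 25/24 ≈ 1.04167; existence NOT certified by the union bound.


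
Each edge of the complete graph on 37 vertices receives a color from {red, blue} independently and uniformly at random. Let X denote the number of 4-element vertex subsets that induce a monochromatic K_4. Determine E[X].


Let X = Σ_S X_S over the C(37, 4) = 66045 subsets S of size 4, where X_S = 1 if the K_4 on S is monochromatic.
For a fixed S, the K_4 on S has C(4, 2) = 6 edges. P[all 6 edges red] = (1/2)^6, and likewise for blue, so P[monochromatic] = 2·(1/2)^6 = 2^{1 − 6} = 1/32.
By linearity: E[X] = C(37, 4) · 2^{1 − 6} = 66045 · 1/32 = 66045/32.
Numerically: E[X] ≈ 2063.9062.

E[X] = C(37,4)·2^(1−C(4,2)) = 66045/32 ≈ 2063.9062.


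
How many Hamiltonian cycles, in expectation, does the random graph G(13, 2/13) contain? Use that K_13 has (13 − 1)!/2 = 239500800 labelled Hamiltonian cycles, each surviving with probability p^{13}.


K_13 has (13 − 1)!/2 = 239500800 labelled Hamiltonian cycles.
For each such Hamiltonian cycle H, let X_H = 1 if all 13 edges of H are present in G. Then P[X_H = 1] = p^{13} = (2/13)^{13} = 8192/302875106592253.
By linearity: E[X] = Σ_H E[X_H] = 239500800 · p^{13} = 239500800 · 8192/302875106592253 = 1961990553600/302875106592253.
Numerically: E[X] ≈ 0.00647789.

E[X] = 239500800 · (2/13)^{13} = 1961990553600/302875106592253 ≈ 0.00647789.


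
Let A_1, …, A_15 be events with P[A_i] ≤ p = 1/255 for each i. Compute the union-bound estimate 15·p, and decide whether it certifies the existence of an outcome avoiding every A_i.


Union bound: P[∪_{i=1}^{15} A_i] ≤ Σ_i P[A_i] ≤ 15·p = 15·(1/255) = 1/17.
Numerically: 1/17 ≈ 0.058824.
Is 1/17 < 1? YES.
Since P[∪ A_i] ≤ 1/17 < 1, the complement has P[∩ A_i^c] ≥ 1 − 1/17 = 16/17 > 0, so some outcome avoids every A_i.

15·p = 1/17 ≈ 0.058824; existence CERTIFIED by the union bound.


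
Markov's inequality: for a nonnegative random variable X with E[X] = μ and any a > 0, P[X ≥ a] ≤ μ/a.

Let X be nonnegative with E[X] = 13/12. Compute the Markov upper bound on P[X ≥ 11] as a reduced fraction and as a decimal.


μ = E[X] = 13/12, a = 11.
Markov: P[X ≥ 11] ≤ μ/a = (13/12)/11 = 13/132.
Numerically: ≈ 0.0985.
(Since a = 11 > μ = 1.0833, the bound 13/132 is < 1 and informative.)

P[X ≥ 11] ≤ 13/132 ≈ 0.0985.


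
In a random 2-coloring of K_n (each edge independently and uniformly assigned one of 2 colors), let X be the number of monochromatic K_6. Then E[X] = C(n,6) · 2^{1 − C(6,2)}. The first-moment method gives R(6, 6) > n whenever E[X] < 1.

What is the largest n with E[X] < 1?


We need C(n, 6) · 2^{1 − 15} < 1, i.e. C(n, 6) < 2^{15 − 1} = 16384.
Check values of n near the boundary:
  n = 15: C(15, 6) = 5005; 5005 < 16384? YES
  n = 16: C(16, 6) = 8008; 8008 < 16384? YES
  n = 17: C(17, 6) = 12376; 12376 < 16384? YES
  n = 18: C(18, 6) = 18564; 18564 < 16384? NO
  n = 19: C(19, 6) = 27132; 27132 < 16384? NO
  n = 20: C(20, 6) = 38760; 38760 < 16384? NO
The largest n with C(n, 6) < 16384 is n = 17 (where E[X] = 1547/2048 ≈ 0.755371). Hence R(6, 6) > 17, i.e. R(6, 6) ≥ 18.

Largest n = 17; hence R(6, 6) > 17.


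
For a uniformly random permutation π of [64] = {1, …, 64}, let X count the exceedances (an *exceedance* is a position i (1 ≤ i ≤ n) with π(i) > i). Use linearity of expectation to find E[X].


Write X = Σ_{i=1}^{64} X_i, where X_i = 1_{π(i) > i}.
For each fixed i, π(i) is uniform over {1, …, 64} (marginal of a uniform permutation), so P[π(i) > i] = (n − i)/n. Summing: Σ_{i=1}^{64} (n − i)/n = (0 + 1 + … + 63)/64 = 64(64 − 1)/(2·64) = (64 − 1)/2.
Hence E[X] = Σ_{i=1}^{64} (64 − i)/64 = 63/2 ≈ 31.50000.

E[X] = 63/2 = 31.50000.


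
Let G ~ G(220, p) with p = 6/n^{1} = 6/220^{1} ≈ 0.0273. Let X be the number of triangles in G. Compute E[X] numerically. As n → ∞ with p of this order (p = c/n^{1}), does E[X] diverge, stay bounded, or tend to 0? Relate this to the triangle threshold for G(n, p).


Number of potential triangles: C(220, 3) = 1750540.
Each occurs with probability p³ ≈ (0.0273)³ ≈ 2.02855e-05.
By linearity: E[X] = C(220, 3)·p³ ≈ 1750540 · 2.02855e-05 ≈ 35.511.
Here α = 1, so p = 6/n is exactly at the triangle threshold p ~ 1/n. Asymptotically E[X] → c³/6 = 6³/6 = 36 ≈ 36.000, a bounded constant. In this regime the triangle count is asymptotically Poisson(c³/6).

E[X] ≈ 35.511; in regime p = Θ(1/n^{1}) E[X] stays bounded (at the triangle threshold p ~ 1/n).


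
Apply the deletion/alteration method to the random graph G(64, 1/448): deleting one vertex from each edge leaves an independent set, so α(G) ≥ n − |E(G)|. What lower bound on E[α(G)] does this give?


E[|E(G)|] = C(64, 2)·p = 2016 · (1/448) = 9/2.
E[α(G)] ≥ n − E[|E(G)|] = 64 − 9/2 = 119/2.
Numerically: ≈ 59.500.
(This is only a lower bound; the true E[α(G)] may be larger.)

E[α(G)] ≥ 119/2 ≈ 59.500.


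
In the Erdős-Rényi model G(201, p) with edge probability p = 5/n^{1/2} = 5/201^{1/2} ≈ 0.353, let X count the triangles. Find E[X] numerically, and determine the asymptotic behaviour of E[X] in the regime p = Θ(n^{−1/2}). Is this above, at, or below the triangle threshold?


Number of potential triangles: C(201, 3) = 1333300.
Each occurs with probability p³ ≈ (0.353)³ ≈ 4.38648e-02.
By linearity: E[X] = C(201, 3)·p³ ≈ 1333300 · 4.38648e-02 ≈ 58484.907.
Since α = 1/2 < 1, p = c/n^{1/2} ≫ 1/n is above the triangle threshold p ~ 1/n. Asymptotically E[X] ~ (c³/6)·n^{3(1−α)} = (5³/6)·n^{1.5} → ∞; triangles are abundant w.h.p.

E[X] ≈ 58484.907; in regime p = Θ(1/n^{1/2}) E[X] diverges (above the triangle threshold p ~ 1/n).


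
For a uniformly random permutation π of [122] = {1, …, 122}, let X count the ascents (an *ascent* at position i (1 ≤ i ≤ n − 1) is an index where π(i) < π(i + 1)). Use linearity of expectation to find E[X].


Write X = Σ X_I over i = 1, …, 121, with X_I the indicator of one ascent.
There are 121 indicators.
For each fixed i, the pair (π(i), π(i+1)) is a uniformly random ordered pair of distinct values from {1, …, 122}; by symmetry P[π(i) < π(i+1)] = 1/2.
By linearity: E[X] = 121 · (1/2) = (122 − 1) · (1/2) = 121/2 ≈ 60.500000.

E[X] = 121/2 = 60.500000.


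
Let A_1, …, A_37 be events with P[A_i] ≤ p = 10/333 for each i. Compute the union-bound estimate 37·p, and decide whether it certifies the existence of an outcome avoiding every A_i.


Union bound: P[∪_{i=1}^{37} A_i] ≤ Σ_i P[A_i] ≤ 37·p = 37·(10/333) = 10/9.
Numerically: 10/9 ≈ 1.1111111.
Is 10/9 < 1? NO.
Since the bound 10/9 is ≥ 1, the union bound is uninformative here; it does NOT by itself certify existence.

37·p = 10/9 ≈ 1.1111111; existence NOT certified by the union bound.


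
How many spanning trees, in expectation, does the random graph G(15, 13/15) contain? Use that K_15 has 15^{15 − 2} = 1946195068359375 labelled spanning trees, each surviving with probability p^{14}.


K_15 has 15^{15 − 2} = 1946195068359375 labelled spanning trees.
For each such spanning tree H, let X_H = 1 if all 14 edges of H are present in G. Then P[X_H = 1] = p^{14} = (13/15)^{14} = 3937376385699289/29192926025390625.
By linearity of expectation: E[X] = Σ_H E[X_H] = 1946195068359375 · p^{14} = 1946195068359375 · 3937376385699289/29192926025390625 = 3937376385699289/15.
Numerically: E[X] ≈ 2.62e+14.

E[X] = 1946195068359375 · (13/15)^{14} = 3937376385699289/15 ≈ 2.62e+14.


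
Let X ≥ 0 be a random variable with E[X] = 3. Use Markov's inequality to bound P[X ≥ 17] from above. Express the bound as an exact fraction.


μ = E[X] = 3, a = 17.
Markov: P[X ≥ 17] ≤ μ/a = (3)/17 = 3/17.
Numerically: ≈ 0.176471.
(Since a = 17 > μ = 3.000000, the bound 3/17 is < 1 and informative.)

P[X ≥ 17] ≤ 3/17 ≈ 0.176471.


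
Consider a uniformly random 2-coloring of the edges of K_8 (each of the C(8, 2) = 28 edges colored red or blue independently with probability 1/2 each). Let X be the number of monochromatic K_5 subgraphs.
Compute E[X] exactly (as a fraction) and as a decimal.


Let X = Σ_S X_S over the C(8, 5) = 56 subsets S of size 5, where X_S = 1 if the K_5 on S is monochromatic.
For a fixed S, the K_5 on S has C(5, 2) = 10 edges. P[all 10 edges red] = (1/2)^10, and likewise for blue, so P[monochromatic] = 2·(1/2)^10 = 2^{1 − 10} = 1/512.
Summing: E[X] = C(8, 5) · 2^{1 − 10} = 56 · 1/512 = 7/64.
Numerically: E[X] ≈ 0.10938.

E[X] = C(8,5)·2^(1−C(5,2)) = 7/64 ≈ 0.10938.


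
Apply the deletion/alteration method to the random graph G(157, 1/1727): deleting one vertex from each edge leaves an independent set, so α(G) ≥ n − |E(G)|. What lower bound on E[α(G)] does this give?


E[|E(G)|] = C(157, 2)·p = 12246 · (1/1727) = 78/11.
E[α(G)] ≥ n − E[|E(G)|] = 157 − 78/11 = 1649/11.
Numerically: ≈ 149.9091.
(This is only a lower bound; the true E[α(G)] may be larger.)

E[α(G)] ≥ 1649/11 ≈ 149.9091.


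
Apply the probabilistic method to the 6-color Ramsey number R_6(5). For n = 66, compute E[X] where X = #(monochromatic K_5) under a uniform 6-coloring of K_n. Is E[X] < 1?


E[X] = C(66, 5) · 6^{1 − 10} = 8936928 · 6^{−9} = 8936928/10077696.
As a reduced fraction: E[X] = 31031/34992 ≈ 0.887.
Is E[X] < 1? YES.
Since E[X] < 1, there exists a 6-coloring of K_{66} with no monochromatic K_5; hence R_6(5) > 66.

E[X] = 31031/34992 ≈ 0.887; E[X] < 1, so R_6(5) > 66.


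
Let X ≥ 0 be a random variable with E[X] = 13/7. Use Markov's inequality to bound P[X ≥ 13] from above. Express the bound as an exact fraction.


μ = E[X] = 13/7, a = 13.
Markov: P[X ≥ 13] ≤ μ/a = (13/7)/13 = 1/7.
Numerically: ≈ 0.14286.
(Since a = 13 > μ = 1.85714, the bound 1/7 is < 1 and informative.)

P[X ≥ 13] ≤ 1/7 ≈ 0.14286.


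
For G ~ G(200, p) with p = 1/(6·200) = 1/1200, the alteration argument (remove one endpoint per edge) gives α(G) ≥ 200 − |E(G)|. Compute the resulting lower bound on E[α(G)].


E[|E(G)|] = C(200, 2)·p = 19900 · (1/1200) = 199/12.
E[α(G)] ≥ n − E[|E(G)|] = 200 − 199/12 = 2201/12.
Numerically: ≈ 183.41667.
(This is only a lower bound; the true E[α(G)] may be larger.)

E[α(G)] ≥ 2201/12 ≈ 183.41667.


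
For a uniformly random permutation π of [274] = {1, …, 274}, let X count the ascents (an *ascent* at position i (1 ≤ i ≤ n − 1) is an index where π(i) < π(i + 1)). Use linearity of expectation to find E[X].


Write X = Σ X_I over i = 1, …, 273, with X_I the indicator of one ascent.
There are 273 indicators.
For each fixed i, the pair (π(i), π(i+1)) is a uniformly random ordered pair of distinct values from {1, …, 274}; by symmetry P[π(i) < π(i+1)] = 1/2.
By linearity: E[X] = 273 · (1/2) = (274 − 1) · (1/2) = 273/2 ≈ 136.500000.

E[X] = 273/2 = 136.500000.


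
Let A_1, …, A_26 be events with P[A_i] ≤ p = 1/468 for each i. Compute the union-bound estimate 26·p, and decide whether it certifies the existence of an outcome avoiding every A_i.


Union bound: P[∪_{i=1}^{26} A_i] ≤ Σ_i P[A_i] ≤ 26·p = 26·(1/468) = 1/18.
Numerically: 1/18 ≈ 0.055556.
Is 1/18 < 1? YES.
Since P[∪ A_i] ≤ 1/18 < 1, the complement has P[∩ A_i^c] ≥ 1 − 1/18 = 17/18 > 0, so some outcome avoids every A_i.

26·p = 1/18 ≈ 0.055556; existence CERTIFIED by the union bound.


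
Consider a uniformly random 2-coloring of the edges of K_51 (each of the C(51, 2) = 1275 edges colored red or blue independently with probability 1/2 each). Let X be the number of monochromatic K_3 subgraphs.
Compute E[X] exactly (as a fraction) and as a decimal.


Let X = Σ_S X_S over the C(51, 3) = 20825 subsets S of size 3, where X_S = 1 if the K_3 on S is monochromatic.
For a fixed S, the K_3 on S has C(3, 2) = 3 edges. P[all 3 edges red] = (1/2)^3, and likewise for blue, so P[monochromatic] = 2·(1/2)^3 = 2^{1 − 3} = 1/4.
Summing: E[X] = C(51, 3) · 2^{1 − 3} = 20825 · 1/4 = 20825/4.
Numerically: E[X] ≈ 5206.250.

E[X] = C(51,3)·2^(1−C(3,2)) = 20825/4 ≈ 5206.250.


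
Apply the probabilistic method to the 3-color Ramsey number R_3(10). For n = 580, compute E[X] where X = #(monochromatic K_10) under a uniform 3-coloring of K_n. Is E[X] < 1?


E[X] = C(580, 10) · 3^{1 − 45} = 1098085496704252547920 · 3^{−44} = 1098085496704252547920/984770902183611232881.
As a reduced fraction: E[X] = 1098085496704252547920/984770902183611232881 ≈ 1.115.
Is E[X] < 1? NO.
Since E[X] ≥ 1, the first-moment bound is inconclusive at n = 580; it does NOT by itself certify R_3(10) > 580.

E[X] = 1098085496704252547920/984770902183611232881 ≈ 1.115; E[X] ≥ 1; first-moment method inconclusive here.


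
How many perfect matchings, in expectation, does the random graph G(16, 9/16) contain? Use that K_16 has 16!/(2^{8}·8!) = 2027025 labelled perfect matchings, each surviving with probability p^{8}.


K_16 has 16!/(2^{8}·8!) = 2027025 labelled perfect matchings.
For each such perfect matching H, let X_H = 1 if all 8 edges of H are present in G. Then P[X_H = 1] = p^{8} = (9/16)^{8} = 43046721/4294967296.
By linearity of expectation: E[X] = Σ_H E[X_H] = 2027025 · p^{8} = 2027025 · 43046721/4294967296 = 87256779635025/4294967296.
Numerically: E[X] ≈ 2.032e+04.

E[X] = 2027025 · (9/16)^{8} = 87256779635025/4294967296 ≈ 2.032e+04.


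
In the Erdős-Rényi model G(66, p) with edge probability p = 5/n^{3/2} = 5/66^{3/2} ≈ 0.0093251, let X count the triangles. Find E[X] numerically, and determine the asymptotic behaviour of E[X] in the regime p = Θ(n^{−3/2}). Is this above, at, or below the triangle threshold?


Number of potential triangles: C(66, 3) = 45760.
Each occurs with probability p³ ≈ (0.0093251)³ ≈ 8.1089067e-07.
By linearity: E[X] = C(66, 3)·p³ ≈ 45760 · 8.1089067e-07 ≈ 0.03711.
Since α = 3/2 > 1, p = c/n^{3/2} = o(1/n) is below the triangle threshold p ~ 1/n. Asymptotically E[X] ~ (c³/6)·n^{3(1−α)} = (5³/6)·n^{-1.5} → 0, so by Markov's inequality G has no triangles w.h.p.

E[X] ≈ 0.03711; in regime p = Θ(1/n^{3/2}) E[X] tends to 0 (below the triangle threshold p ~ 1/n).


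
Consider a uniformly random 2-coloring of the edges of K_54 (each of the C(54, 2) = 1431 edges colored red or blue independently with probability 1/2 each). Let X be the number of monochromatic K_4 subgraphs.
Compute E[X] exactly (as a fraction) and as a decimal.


Let X = Σ_S X_S over the C(54, 4) = 316251 subsets S of size 4, where X_S = 1 if the K_4 on S is monochromatic.
For a fixed S, the K_4 on S has C(4, 2) = 6 edges. P[all 6 edges red] = (1/2)^6, and likewise for blue, so P[monochromatic] = 2·(1/2)^6 = 2^{1 − 6} = 1/32.
Summing: E[X] = C(54, 4) · 2^{1 − 6} = 316251 · 1/32 = 316251/32.
Numerically: E[X] ≈ 9882.84375.

E[X] = C(54,4)·2^(1−C(4,2)) = 316251/32 ≈ 9882.84375.


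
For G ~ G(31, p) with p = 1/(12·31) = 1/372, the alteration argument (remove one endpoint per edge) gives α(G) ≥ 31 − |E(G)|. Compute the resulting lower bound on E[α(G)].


E[|E(G)|] = C(31, 2)·p = 465 · (1/372) = 5/4.
E[α(G)] ≥ n − E[|E(G)|] = 31 − 5/4 = 119/4.
Numerically: ≈ 29.750.
(This is only a lower bound; the true E[α(G)] may be larger.)

E[α(G)] ≥ 119/4 ≈ 29.750.


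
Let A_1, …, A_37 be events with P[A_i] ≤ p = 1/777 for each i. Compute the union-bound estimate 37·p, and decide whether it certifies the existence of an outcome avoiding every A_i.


Union bound: P[∪_{i=1}^{37} A_i] ≤ Σ_i P[A_i] ≤ 37·p = 37·(1/777) = 1/21.
Numerically: 1/21 ≈ 0.04762.
Is 1/21 < 1? YES.
Since P[∪ A_i] ≤ 1/21 < 1, the complement has P[∩ A_i^c] ≥ 1 − 1/21 = 20/21 > 0, so some outcome avoids every A_i.

37·p = 1/21 ≈ 0.04762; existence CERTIFIED by the union bound.


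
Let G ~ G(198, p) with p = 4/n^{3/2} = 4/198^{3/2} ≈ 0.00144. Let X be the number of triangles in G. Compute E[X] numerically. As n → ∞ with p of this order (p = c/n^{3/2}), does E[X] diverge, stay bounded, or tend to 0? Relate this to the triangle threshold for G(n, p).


Number of potential triangles: C(198, 3) = 1274196.
Each occurs with probability p³ ≈ (0.00144)³ ≈ 2.95928e-09.
By linearity: E[X] = C(198, 3)·p³ ≈ 1274196 · 2.95928e-09 ≈ 0.004.
Since α = 3/2 > 1, p = c/n^{3/2} = o(1/n) is below the triangle threshold p ~ 1/n. Asymptotically E[X] ~ (c³/6)·n^{3(1−α)} = (4³/6)·n^{-1.5} → 0, so by Markov's inequality G has no triangles w.h.p.

E[X] ≈ 0.004; in regime p = Θ(1/n^{3/2}) E[X] tends to 0 (below the triangle threshold p ~ 1/n).


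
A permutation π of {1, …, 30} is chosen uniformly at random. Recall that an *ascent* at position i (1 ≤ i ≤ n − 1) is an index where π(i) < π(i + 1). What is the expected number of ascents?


Write X = Σ X_I over i = 1, …, 29, with X_I the indicator of one ascent.
There are 29 indicators.
For each fixed i, the pair (π(i), π(i+1)) is a uniformly random ordered pair of distinct values from {1, …, 30}; by symmetry P[π(i) < π(i+1)] = 1/2.
By linearity: E[X] = 29 · (1/2) = (30 − 1) · (1/2) = 29/2 ≈ 14.50000.

E[X] = 29/2 = 14.50000.


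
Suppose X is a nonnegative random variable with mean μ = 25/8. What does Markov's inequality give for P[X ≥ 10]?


μ = E[X] = 25/8, a = 10.
Markov: P[X ≥ 10] ≤ μ/a = (25/8)/10 = 5/16.
Numerically: ≈ 0.3125.
(Since a = 10 > μ = 3.1250, the bound 5/16 is < 1 and informative.)

P[X ≥ 10] ≤ 5/16 ≈ 0.3125.


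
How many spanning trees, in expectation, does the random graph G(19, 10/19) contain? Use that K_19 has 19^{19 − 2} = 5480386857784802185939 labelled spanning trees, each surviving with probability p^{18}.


K_19 has 19^{19 − 2} = 5480386857784802185939 labelled spanning trees.
For each such spanning tree H, let X_H = 1 if all 18 edges of H are present in G. Then P[X_H = 1] = p^{18} = (10/19)^{18} = 1000000000000000000/104127350297911241532841.
Summing the indicators: E[X] = Σ_H E[X_H] = 5480386857784802185939 · p^{18} = 5480386857784802185939 · 1000000000000000000/104127350297911241532841 = 1000000000000000000/19.
Numerically: E[X] ≈ 5.263e+16.

E[X] = 5480386857784802185939 · (10/19)^{18} = 1000000000000000000/19 ≈ 5.263e+16.


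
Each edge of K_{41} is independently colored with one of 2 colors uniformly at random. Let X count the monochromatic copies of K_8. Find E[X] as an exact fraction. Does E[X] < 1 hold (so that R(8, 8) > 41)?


E[X] = C(41, 8) · 2^{1 − 28} = 95548245 · 2^{−27} = 95548245/134217728.
As a reduced fraction: E[X] = 95548245/134217728 ≈ 0.711890.
Is E[X] < 1? YES.
Since E[X] < 1, there exists a 2-coloring of K_{41} with no monochromatic K_8; hence R(8, 8) > 41.

E[X] = 95548245/134217728 ≈ 0.711890; E[X] < 1, so R(8, 8) > 41.


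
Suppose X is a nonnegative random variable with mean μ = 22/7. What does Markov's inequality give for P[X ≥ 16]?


μ = E[X] = 22/7, a = 16.
Markov: P[X ≥ 16] ≤ μ/a = (22/7)/16 = 11/56.
Numerically: ≈ 0.196429.
(Since a = 16 > μ = 3.142857, the bound 11/56 is < 1 and informative.)

P[X ≥ 16] ≤ 11/56 ≈ 0.196429.
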